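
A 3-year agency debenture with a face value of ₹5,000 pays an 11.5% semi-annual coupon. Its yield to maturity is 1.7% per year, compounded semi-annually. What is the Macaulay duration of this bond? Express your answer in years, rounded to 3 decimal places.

2.671 years

Periodic yield y = 0.0085. Discount each cash flow and weight by its period:
  t   CF        PV=CF/(1+0.0085)^t    t·PV
  1       287.50       285.0768       285.0768
  2       287.50       282.6741       565.3482
  3       287.50       280.2916       840.8749
  4       287.50       277.9292     1,111.7170
  5       287.50       275.5868     1,377.9338
  6     5,287.50     5,025.6815    30,154.0892
  Σ                  6,427.2401    34,335.0399
Price P = Σ PV = 6,427.2401.
Macaulay duration = Σ(t·PV) / P = 34,335.0399 / 6,427.2401 = 5.34211 half-year periods.
In years: 5.34211 / 2 = 2.67106 years.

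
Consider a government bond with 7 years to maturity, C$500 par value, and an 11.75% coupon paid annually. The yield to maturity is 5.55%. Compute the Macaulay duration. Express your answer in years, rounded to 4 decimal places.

5.4144 years

Periodic yield y = 0.0555. Discount each cash flow and weight by its year:
  t   CF        PV=CF/(1+0.0555)^t    t·PV
  1        58.75        55.6608        55.6608
  2        58.75        52.7341       105.4682
  3        58.75        49.9612       149.8837
  4        58.75        47.3342       189.3367
  5        58.75        44.8453       224.2264
  6        58.75        42.4872       254.9234
  7       558.75       382.8334     2,679.8341
  Σ                    675.8563     3,659.3333
Price P = Σ PV = 675.8563.
Macaulay duration = Σ(t·PV) / P = 3,659.3333 / 675.8563 = 5.41437 years.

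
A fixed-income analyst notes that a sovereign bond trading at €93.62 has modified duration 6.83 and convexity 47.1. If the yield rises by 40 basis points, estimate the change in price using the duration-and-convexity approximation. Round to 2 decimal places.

-€2.52

Duration effect: -D_mod·Δy = -6.83 × (+0.004) = -0.027320
Convexity effect: ½·C·(Δy)² = 0.5 × 47.1 × (0.004)² = +0.0003768
ΔP/P ≈ -0.027320 + 0.0003768 = -0.0269432
ΔP ≈ 93.62 × (-0.0269432) = -2.522422384.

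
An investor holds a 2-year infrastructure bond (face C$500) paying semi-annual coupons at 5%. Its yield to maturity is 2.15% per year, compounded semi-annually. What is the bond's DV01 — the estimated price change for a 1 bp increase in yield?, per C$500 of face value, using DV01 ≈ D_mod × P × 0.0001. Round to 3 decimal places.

Periodic yield y = 0.01075.
  t   CF        PV=CF/(1+0.01075)^t    t·PV
  1        12.50        12.3671        12.3671
  2        12.50        12.2355        24.4710
  3        12.50        12.1054        36.3162
  4       512.50       491.0423     1,964.1690
  Σ                    527.7502     2,037.3233
P = 527.7502; D_Mac = 3.86039 half-year periods = 1.93020 yrs; D_mod = 1.90967 yrs.
DV01 ≈ 1.90967 × 527.7502 × 0.0001 = 0.100783.

C$0.101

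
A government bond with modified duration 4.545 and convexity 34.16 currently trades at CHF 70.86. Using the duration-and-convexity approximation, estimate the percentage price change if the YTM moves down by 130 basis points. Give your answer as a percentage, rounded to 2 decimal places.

+6.20%

Duration effect: -D_mod·Δy = -4.545 × (-0.013) = +0.059085
Convexity effect: ½·C·(Δy)² = 0.5 × 34.16 × (-0.013)² = +0.00288652
ΔP/P ≈ +0.059085 + 0.00288652 = +0.06197152
= +6.197152%.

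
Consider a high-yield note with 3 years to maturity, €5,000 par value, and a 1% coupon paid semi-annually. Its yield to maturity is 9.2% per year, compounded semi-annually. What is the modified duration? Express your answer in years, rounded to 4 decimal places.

2.8271 years

Periodic yield y = 0.046. First find Macaulay duration:
  t   CF        PV=CF/(1+0.046)^t    t·PV
  1        25.00        23.9006        23.9006
  2        25.00        22.8495        45.6990
  3        25.00        21.8446        65.5339
  4        25.00        20.8840        83.5359
  5        25.00        19.9656        99.8278
  6     5,025.00     3,836.5950    23,019.5701
  Σ                  3,946.0393    23,338.0674
P = 3,946.0393; Macaulay duration = 23,338.0674 / 3,946.0393 = 5.91430 half-year periods = 2.95715 years.
Modified duration = D_Mac / (1 + y) = 2.95715 / 1.046 = 2.82710 years.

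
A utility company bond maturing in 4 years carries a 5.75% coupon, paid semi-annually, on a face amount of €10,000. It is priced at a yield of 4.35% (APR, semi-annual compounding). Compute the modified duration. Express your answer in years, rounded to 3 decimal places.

Periodic yield y = 0.02175. First find Macaulay duration:
  t   CF        PV=CF/(1+0.02175)^t    t·PV
  1       287.50       281.3800       281.3800
  2       287.50       275.3902       550.7805
  3       287.50       269.5280       808.5840
  4       287.50       263.7906     1,055.1623
  5       287.50       258.1753     1,290.8763
  6       287.50       252.6795     1,516.0769
  7       287.50       247.3007     1,731.1048
  8    10,287.50     8,660.6937    69,285.5493
  Σ                 10,508.9379    76,519.5140
P = 10,508.9379; Macaulay duration = 76,519.5140 / 10,508.9379 = 7.28137 half-year periods = 3.64069 years.
Modified duration = D_Mac / (1 + y) = 3.64069 / 1.02175 = 3.56319 years.

3.563 years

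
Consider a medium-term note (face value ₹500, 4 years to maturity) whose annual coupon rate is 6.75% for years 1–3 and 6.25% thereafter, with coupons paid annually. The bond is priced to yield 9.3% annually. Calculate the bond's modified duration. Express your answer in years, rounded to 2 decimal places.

Periodic yield y = 0.093. First find Macaulay duration:
  t   CF        PV=CF/(1+0.093)^t    t·PV
  1        33.75        30.8783        30.8783
  2        33.75        28.2510        56.5020
  3        33.75        25.8472        77.5416
  4       531.25       372.2359     1,488.9437
  Σ                    457.2124     1,653.8656
P = 457.2124; Macaulay duration = 1,653.8656 / 457.2124 = 3.61728 years.
Modified duration = D_Mac / (1 + y) = 3.61728 / 1.093 = 3.30950 years.

3.31 years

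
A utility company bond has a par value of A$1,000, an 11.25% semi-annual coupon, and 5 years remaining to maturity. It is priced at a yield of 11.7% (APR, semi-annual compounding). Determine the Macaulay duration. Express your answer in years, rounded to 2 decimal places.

3.95 years

Periodic yield y = 0.0585. Discount each cash flow and weight by its period:
  t   CF        PV=CF/(1+0.0585)^t    t·PV
  1        56.25        53.1412        53.1412
  2        56.25        50.2043       100.4086
  3        56.25        47.4297       142.2890
  4        56.25        44.8084       179.2335
  5        56.25        42.3319       211.6597
  6        56.25        39.9924       239.9543
  7        56.25        37.7821       264.4749
  8        56.25        35.6940       285.5523
  9        56.25        33.7213       303.4920
  10    1,056.25       598.2161     5,982.1610
  Σ                    983.3215     7,762.3665
Price P = Σ PV = 983.3215.
Macaulay duration = Σ(t·PV) / P = 7,762.3665 / 983.3215 = 7.89403 half-year periods.
In years: 7.89403 / 2 = 3.94701 years.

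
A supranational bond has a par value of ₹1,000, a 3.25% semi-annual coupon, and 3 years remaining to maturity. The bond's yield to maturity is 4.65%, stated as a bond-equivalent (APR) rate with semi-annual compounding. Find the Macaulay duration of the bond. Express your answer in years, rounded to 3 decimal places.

2.880 years

Periodic yield y = 0.02325. Discount each cash flow and weight by its period:
  t   CF        PV=CF/(1+0.02325)^t    t·PV
  1        16.25        15.8808        15.8808
  2        16.25        15.5199        31.0399
  3        16.25        15.1673        45.5019
  4        16.25        14.8227        59.2907
  5        16.25        14.4859        72.4294
  6     1,016.25       885.3399     5,312.0394
  Σ                    961.2164     5,536.1820
Price P = Σ PV = 961.2164.
Macaulay duration = Σ(t·PV) / P = 5,536.1820 / 961.2164 = 5.75956 half-year periods.
In years: 5.75956 / 2 = 2.87978 years.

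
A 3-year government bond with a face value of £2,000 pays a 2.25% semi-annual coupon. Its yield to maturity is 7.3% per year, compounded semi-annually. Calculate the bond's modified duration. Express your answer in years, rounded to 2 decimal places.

2.81 years

Periodic yield y = 0.0365. First find Macaulay duration:
  t   CF        PV=CF/(1+0.0365)^t    t·PV
  1        22.50        21.7077        21.7077
  2        22.50        20.9432        41.8865
  3        22.50        20.2057        60.6172
  4        22.50        19.4942        77.9768
  5        22.50        18.8077        94.0386
  6     2,022.50     1,631.0703     9,786.4221
  Σ                  1,732.2289    10,082.6488
P = 1,732.2289; Macaulay duration = 10,082.6488 / 1,732.2289 = 5.82062 half-year periods = 2.91031 years.
Modified duration = D_Mac / (1 + y) = 2.91031 / 1.0365 = 2.80783 years.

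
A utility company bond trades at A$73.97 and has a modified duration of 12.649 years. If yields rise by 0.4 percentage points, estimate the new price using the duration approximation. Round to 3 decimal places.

Duration approximation: ΔP/P ≈ -D_mod · Δy = -12.649 × (+0.004) = -0.050596.
New price ≈ 73.97 × (1 - 0.050596) = 70.22741388.

A$70.227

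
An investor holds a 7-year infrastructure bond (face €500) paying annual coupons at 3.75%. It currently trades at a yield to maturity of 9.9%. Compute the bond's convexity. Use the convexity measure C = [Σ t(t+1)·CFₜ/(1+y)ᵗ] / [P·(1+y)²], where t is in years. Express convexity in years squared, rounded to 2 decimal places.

With y = 0.099:
  t   CF        PV=CF/(1+0.099)^t    t·PV        t(t+1)·PV
  1        18.75        17.0610        17.0610          34.1219
  2        18.75        15.5241        31.0482          93.1445
  3        18.75        14.1256        42.3769         169.5077
  4        18.75        12.8532        51.4127         257.0635
  5        18.75        11.6953        58.4767         350.8602
  6        18.75        10.6418        63.8508         446.9556
  7       518.75       267.9010     1,875.3067      15,002.4535
  Σ                    349.8020     2,139.5329      16,354.1070
P = 349.8020.
Convexity = Σ t(t+1)·PV / [P·(1+y)²] = 16,354.1070 / (349.8020 × 1.207801) = 38.70876.

38.71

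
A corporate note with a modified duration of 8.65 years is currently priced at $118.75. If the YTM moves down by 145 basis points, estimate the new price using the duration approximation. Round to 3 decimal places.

Duration approximation: ΔP/P ≈ -D_mod · Δy = -8.65 × (-0.0145) = +0.125425.
New price ≈ 118.75 × (1 + 0.125425) = 133.64421875.

$133.644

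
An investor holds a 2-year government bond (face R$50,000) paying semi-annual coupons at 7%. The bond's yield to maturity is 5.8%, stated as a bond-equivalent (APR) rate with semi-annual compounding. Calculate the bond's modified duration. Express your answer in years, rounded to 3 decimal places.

Periodic yield y = 0.029. First find Macaulay duration:
  t   CF        PV=CF/(1+0.029)^t    t·PV
  1     1,750.00     1,700.6803     1,700.6803
  2     1,750.00     1,652.7505     3,305.5010
  3     1,750.00     1,606.1715     4,818.5146
  4    51,750.00    46,158.1990   184,632.7960
  Σ                 51,117.8013   194,457.4918
P = 51,117.8013; Macaulay duration = 194,457.4918 / 51,117.8013 = 3.80411 half-year periods = 1.90205 years.
Modified duration = D_Mac / (1 + y) = 1.90205 / 1.029 = 1.84845 years.

1.848 years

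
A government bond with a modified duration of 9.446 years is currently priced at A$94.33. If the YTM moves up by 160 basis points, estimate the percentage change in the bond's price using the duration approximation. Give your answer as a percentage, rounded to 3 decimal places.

-15.114%

Duration approximation: ΔP/P ≈ -D_mod · Δy = -9.446 × (+0.016) = -0.151136.
As a percentage: -15.1136%.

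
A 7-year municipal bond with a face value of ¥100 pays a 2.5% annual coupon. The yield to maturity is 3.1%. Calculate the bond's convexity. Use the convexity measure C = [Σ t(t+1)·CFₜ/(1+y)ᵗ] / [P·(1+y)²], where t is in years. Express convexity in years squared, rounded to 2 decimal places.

47.67

With y = 0.031:
  t   CF        PV=CF/(1+0.031)^t    t·PV        t(t+1)·PV
  1         2.50         2.4248         2.4248           4.8497
  2         2.50         2.3519         4.7038          14.1115
  3         2.50         2.2812         6.8436          27.3744
  4         2.50         2.2126         8.8504          44.2522
  5         2.50         2.1461        10.7304          64.3825
  6         2.50         2.0816        12.4893          87.4253
  7       102.50        82.7777       579.4437       4,635.5496
  Σ                     96.2759       625.4862       4,877.9454
P = 96.2759.
Convexity = Σ t(t+1)·PV / [P·(1+y)²] = 4,877.9454 / (96.2759 × 1.062961) = 47.66528.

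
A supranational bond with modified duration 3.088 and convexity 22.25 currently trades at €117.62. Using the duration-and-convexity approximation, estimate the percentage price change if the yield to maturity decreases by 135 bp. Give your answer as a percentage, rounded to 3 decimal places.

+4.372%

Duration effect: -D_mod·Δy = -3.088 × (-0.0135) = +0.041688
Convexity effect: ½·C·(Δy)² = 0.5 × 22.25 × (-0.0135)² = +0.00202753125
ΔP/P ≈ +0.041688 + 0.00202753125 = +0.04371553125
= +4.371553125%.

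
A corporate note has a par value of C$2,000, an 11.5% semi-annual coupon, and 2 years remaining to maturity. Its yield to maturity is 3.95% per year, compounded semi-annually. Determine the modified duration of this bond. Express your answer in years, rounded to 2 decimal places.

Periodic yield y = 0.01975. First find Macaulay duration:
  t   CF        PV=CF/(1+0.01975)^t    t·PV
  1       115.00       112.7727       112.7727
  2       115.00       110.5886       221.1772
  3       115.00       108.4468       325.3404
  4     2,115.00     1,955.8499     7,823.3995
  Σ                  2,287.6580     8,482.6898
P = 2,287.6580; Macaulay duration = 8,482.6898 / 2,287.6580 = 3.70802 half-year periods = 1.85401 years.
Modified duration = D_Mac / (1 + y) = 1.85401 / 1.01975 = 1.81810 years.

1.82 years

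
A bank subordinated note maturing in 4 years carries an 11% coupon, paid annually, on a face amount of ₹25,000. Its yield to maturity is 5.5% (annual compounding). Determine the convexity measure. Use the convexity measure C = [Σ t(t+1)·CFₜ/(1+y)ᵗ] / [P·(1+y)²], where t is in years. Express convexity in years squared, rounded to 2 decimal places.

With y = 0.055:
  t   CF        PV=CF/(1+0.055)^t    t·PV        t(t+1)·PV
  1     2,750.00     2,606.6351     2,606.6351       5,213.2701
  2     2,750.00     2,470.7441     4,941.4883      14,824.4649
  3     2,750.00     2,341.9376     7,025.8127      28,103.2509
  4    27,750.00    22,400.2646    89,601.0585     448,005.2925
  Σ                 29,819.5814   104,174.9946     496,146.2785
P = 29,819.5814.
Convexity = Σ t(t+1)·PV / [P·(1+y)²] = 496,146.2785 / (29,819.5814 × 1.113025) = 14.94869.

14.95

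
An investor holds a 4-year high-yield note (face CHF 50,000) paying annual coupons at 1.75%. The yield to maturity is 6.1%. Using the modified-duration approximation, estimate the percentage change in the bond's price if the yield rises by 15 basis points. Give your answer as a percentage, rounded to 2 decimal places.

-0.55%

Periodic yield y = 0.061. Modified duration first:
  t   CF        PV=CF/(1+0.061)^t    t·PV
  1       875.00       824.6937       824.6937
  2       875.00       777.2796     1,554.5593
  3       875.00       732.5915     2,197.7746
  4    50,875.00    40,146.0561   160,584.2242
  Σ                 42,480.6209   165,161.2518
P = 42,480.6209; D_Mac = 3.88792 yrs; D_mod = 3.88792/(1+0.061) = 3.66439 yrs.
ΔP/P ≈ -D_mod · Δy = -3.66439 × (+0.0015) = -0.005497 = -0.5497%.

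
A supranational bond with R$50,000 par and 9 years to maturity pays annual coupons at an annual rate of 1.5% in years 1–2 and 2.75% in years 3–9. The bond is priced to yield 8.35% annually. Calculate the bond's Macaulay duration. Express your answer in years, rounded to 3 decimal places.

Periodic yield y = 0.0835. Discount each cash flow and weight by its year:
  t   CF        PV=CF/(1+0.0835)^t    t·PV
  1       750.00       692.2012       692.2012
  2       750.00       638.8567     1,277.7133
  3     1,375.00     1,080.9757     3,242.9272
  4     1,375.00       997.6703     3,990.6811
  5     1,375.00       920.7848     4,603.9238
  6     1,375.00       849.8244     5,098.9465
  7     1,375.00       784.3326     5,490.3285
  8     1,375.00       723.8880     5,791.1039
  9    51,375.00    24,962.7021   224,664.3189
  Σ                 31,651.2358   254,852.1445
Price P = Σ PV = 31,651.2358.
Macaulay duration = Σ(t·PV) / P = 254,852.1445 / 31,651.2358 = 8.05189 years.

8.052 years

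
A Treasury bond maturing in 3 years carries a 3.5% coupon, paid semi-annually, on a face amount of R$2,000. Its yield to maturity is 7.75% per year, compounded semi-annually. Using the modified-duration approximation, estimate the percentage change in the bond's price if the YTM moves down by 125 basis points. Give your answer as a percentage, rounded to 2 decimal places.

Periodic yield y = 0.03875. Modified duration first:
  t   CF        PV=CF/(1+0.03875)^t    t·PV
  1        35.00        33.6943        33.6943
  2        35.00        32.4374        64.8748
  3        35.00        31.2273        93.6820
  4        35.00        30.0624       120.2497
  5        35.00        28.9410       144.7048
  6     2,035.00     1,619.9373     9,719.6235
  Σ                  1,776.2997    10,176.8291
P = 1,776.2997; D_Mac = 5.72923 half-year periods = 2.86461 yrs; D_mod = 2.86461/(1+0.03875) = 2.75775 yrs.
ΔP/P ≈ -D_mod · Δy = -2.75775 × (-0.0125) = +0.034472 = +3.4472%.

+3.45%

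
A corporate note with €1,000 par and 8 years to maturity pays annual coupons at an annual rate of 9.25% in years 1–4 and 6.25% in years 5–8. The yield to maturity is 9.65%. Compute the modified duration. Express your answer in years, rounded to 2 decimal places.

5.41 years

Periodic yield y = 0.0965. First find Macaulay duration:
  t   CF        PV=CF/(1+0.0965)^t    t·PV
  1        92.50        84.3593        84.3593
  2        92.50        76.9351       153.8702
  3        92.50        70.1642       210.4927
  4        92.50        63.9893       255.9571
  5        62.50        39.4309       197.1546
  6        62.50        35.9607       215.7642
  7        62.50        32.7959       229.5713
  8     1,062.50       508.4636     4,067.7086
  Σ                    912.0990     5,414.8781
P = 912.0990; Macaulay duration = 5,414.8781 / 912.0990 = 5.93672 years.
Modified duration = D_Mac / (1 + y) = 5.93672 / 1.0965 = 5.41425 years.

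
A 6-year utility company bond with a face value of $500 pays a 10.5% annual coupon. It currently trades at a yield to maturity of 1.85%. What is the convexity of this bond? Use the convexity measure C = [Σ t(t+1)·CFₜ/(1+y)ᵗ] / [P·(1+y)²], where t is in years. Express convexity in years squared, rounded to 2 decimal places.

With y = 0.0185:
  t   CF        PV=CF/(1+0.0185)^t    t·PV        t(t+1)·PV
  1        52.50        51.5464        51.5464         103.0928
  2        52.50        50.6101       101.2202         303.6606
  3        52.50        49.6908       149.0725         596.2899
  4        52.50        48.7882       195.1530         975.7648
  5        52.50        47.9021       239.5103       1,437.0616
  6       552.50       494.9554     2,969.7325      20,788.1275
  Σ                    743.4930     3,706.2348      24,203.9973
P = 743.4930.
Convexity = Σ t(t+1)·PV / [P·(1+y)²] = 24,203.9973 / (743.4930 × 1.037342) = 31.38254.

31.38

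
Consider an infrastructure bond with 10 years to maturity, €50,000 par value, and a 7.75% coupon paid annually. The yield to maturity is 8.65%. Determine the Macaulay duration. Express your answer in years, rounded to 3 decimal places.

Periodic yield y = 0.0865. Discount each cash flow and weight by its year:
  t   CF        PV=CF/(1+0.0865)^t    t·PV
  1     3,875.00     3,566.4979     3,566.4979
  2     3,875.00     3,282.5568     6,565.1135
  3     3,875.00     3,021.2211     9,063.6634
  4     3,875.00     2,780.6913    11,122.7654
  5     3,875.00     2,559.3109    12,796.5547
  6     3,875.00     2,355.5554    14,133.3324
  7     3,875.00     2,168.0215    15,176.1508
  8     3,875.00     1,995.4179    15,963.3431
  9     3,875.00     1,836.5558    16,529.0023
  10   53,875.00    23,501.1967   235,011.9665
  Σ                 47,067.0254   339,928.3901
Price P = Σ PV = 47,067.0254.
Macaulay duration = Σ(t·PV) / P = 339,928.3901 / 47,067.0254 = 7.22222 years.

7.222 years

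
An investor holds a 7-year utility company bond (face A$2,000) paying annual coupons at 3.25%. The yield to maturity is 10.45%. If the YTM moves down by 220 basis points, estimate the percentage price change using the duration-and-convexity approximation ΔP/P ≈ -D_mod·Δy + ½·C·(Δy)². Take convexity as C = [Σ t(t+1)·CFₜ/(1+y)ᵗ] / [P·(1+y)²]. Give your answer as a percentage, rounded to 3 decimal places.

With y = 0.1045:
  t   CF        PV=CF/(1+0.1045)^t    t·PV        t(t+1)·PV
  1        65.00        58.8502        58.8502         117.7003
  2        65.00        53.2822       106.5643         319.6930
  3        65.00        48.2410       144.7230         578.8919
  4        65.00        43.6768       174.7071         873.5353
  5        65.00        39.5444       197.7219       1,186.3314
  6        65.00        35.8030       214.8178       1,503.7247
  7     2,065.00     1,029.8169     7,208.7183      57,669.7464
  Σ                  1,309.2143     8,106.1025      62,249.6230
P = 1,309.2143; D_Mac = 6.19158 yrs; D_mod = 5.60577 yrs; C = 38.97575.
Duration effect: -5.60577 × (-0.022) = +0.123327
Convexity effect: 0.5 × 38.97575 × (-0.022)² = +0.0094321
ΔP/P ≈ +0.123327 + 0.0094321 = +0.132759 = +13.2759%.

+13.276%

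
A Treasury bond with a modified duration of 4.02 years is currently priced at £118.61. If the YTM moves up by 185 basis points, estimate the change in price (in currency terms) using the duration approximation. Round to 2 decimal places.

-£8.82

Duration approximation: ΔP/P ≈ -D_mod · Δy = -4.02 × (+0.0185) = -0.074370.
ΔP ≈ 118.61 × (-0.074370) = -8.8210257.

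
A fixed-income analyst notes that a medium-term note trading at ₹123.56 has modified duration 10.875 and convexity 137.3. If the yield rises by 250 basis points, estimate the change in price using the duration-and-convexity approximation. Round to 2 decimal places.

-₹28.29

Duration effect: -D_mod·Δy = -10.875 × (+0.025) = -0.271875
Convexity effect: ½·C·(Δy)² = 0.5 × 137.3 × (0.025)² = +0.04290625
ΔP/P ≈ -0.271875 + 0.04290625 = -0.22896875
ΔP ≈ 123.56 × (-0.22896875) = -28.29137875.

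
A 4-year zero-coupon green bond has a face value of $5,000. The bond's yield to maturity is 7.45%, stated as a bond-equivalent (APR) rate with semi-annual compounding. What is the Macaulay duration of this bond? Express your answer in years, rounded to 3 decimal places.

A zero-coupon bond has a single cash flow at maturity, so its Macaulay duration equals its maturity: 4 years.
(Equivalently: 8 semi-annual periods ÷ 2 = 4 years.)

4.000 years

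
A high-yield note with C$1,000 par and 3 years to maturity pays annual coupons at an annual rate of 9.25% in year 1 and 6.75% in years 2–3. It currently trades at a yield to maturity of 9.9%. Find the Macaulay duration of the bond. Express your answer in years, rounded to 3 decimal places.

Periodic yield y = 0.099. Discount each cash flow and weight by its year:
  t   CF        PV=CF/(1+0.099)^t    t·PV
  1        92.50        84.1674        84.1674
  2        67.50        55.8867       111.7734
  3     1,067.50       804.2199     2,412.6597
  Σ                    944.2740     2,608.6005
Price P = Σ PV = 944.2740.
Macaulay duration = Σ(t·PV) / P = 2,608.6005 / 944.2740 = 2.76255 years.

2.763 years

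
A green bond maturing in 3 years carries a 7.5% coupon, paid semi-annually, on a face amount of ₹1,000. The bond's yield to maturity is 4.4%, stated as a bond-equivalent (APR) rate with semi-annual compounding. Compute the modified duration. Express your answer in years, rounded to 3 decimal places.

2.695 years

Periodic yield y = 0.022. First find Macaulay duration:
  t   CF        PV=CF/(1+0.022)^t    t·PV
  1        37.50        36.6928        36.6928
  2        37.50        35.9029        71.8058
  3        37.50        35.1300       105.3901
  4        37.50        34.3738       137.4952
  5        37.50        33.6339       168.1693
  6     1,037.50       910.5058     5,463.0350
  Σ                  1,086.2392     5,982.5882
P = 1,086.2392; Macaulay duration = 5,982.5882 / 1,086.2392 = 5.50762 half-year periods = 2.75381 years.
Modified duration = D_Mac / (1 + y) = 2.75381 / 1.022 = 2.69453 years.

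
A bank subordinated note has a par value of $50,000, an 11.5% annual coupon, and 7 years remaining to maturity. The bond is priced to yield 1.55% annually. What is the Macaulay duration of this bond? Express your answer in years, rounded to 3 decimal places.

5.599 years

Periodic yield y = 0.0155. Discount each cash flow and weight by its year:
  t   CF        PV=CF/(1+0.0155)^t    t·PV
  1     5,750.00     5,662.2354     5,662.2354
  2     5,750.00     5,575.8103    11,151.6206
  3     5,750.00     5,490.7044    16,472.1131
  4     5,750.00     5,406.8975    21,627.5899
  5     5,750.00     5,324.3697    26,621.8487
  6     5,750.00     5,243.1017    31,458.6099
  7    55,750.00    50,059.3698   350,415.5883
  Σ                 82,762.4886   463,409.6058
Price P = Σ PV = 82,762.4886.
Macaulay duration = Σ(t·PV) / P = 463,409.6058 / 82,762.4886 = 5.59927 years.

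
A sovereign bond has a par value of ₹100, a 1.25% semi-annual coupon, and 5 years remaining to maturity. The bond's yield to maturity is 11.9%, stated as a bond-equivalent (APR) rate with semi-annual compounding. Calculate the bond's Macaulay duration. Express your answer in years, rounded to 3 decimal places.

4.811 years

Periodic yield y = 0.0595. Discount each cash flow and weight by its period:
  t   CF        PV=CF/(1+0.0595)^t    t·PV
  1        0.625         0.5899         0.5899
  2        0.625         0.5568         1.1135
  3        0.625         0.5255         1.5765
  4        0.625         0.4960         1.9840
  5        0.625         0.4681         2.3407
  6        0.625         0.4418         2.6511
  7        0.625         0.4170         2.9193
  8        0.625         0.3936         3.1489
  9        0.625         0.3715         3.3436
  10     100.625        56.4542       564.5420
  Σ                     60.7145       584.2095
Price P = Σ PV = 60.7145.
Macaulay duration = Σ(t·PV) / P = 584.2095 / 60.7145 = 9.62224 half-year periods.
In years: 9.62224 / 2 = 4.81112 years.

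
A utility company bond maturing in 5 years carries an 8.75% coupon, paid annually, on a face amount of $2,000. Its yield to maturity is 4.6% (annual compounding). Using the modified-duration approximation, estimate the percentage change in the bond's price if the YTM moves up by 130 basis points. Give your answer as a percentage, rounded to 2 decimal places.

Periodic yield y = 0.046. Modified duration first:
  t   CF        PV=CF/(1+0.046)^t    t·PV
  1       175.00       167.3040       167.3040
  2       175.00       159.9465       319.8930
  3       175.00       152.9125       458.7375
  4       175.00       146.1879       584.7514
  5     2,175.00     1,737.0041     8,685.0204
  Σ                  2,363.3549    10,215.7063
P = 2,363.3549; D_Mac = 4.32254 yrs; D_mod = 4.32254/(1+0.046) = 4.13245 yrs.
ΔP/P ≈ -D_mod · Δy = -4.13245 × (+0.013) = -0.053722 = -5.3722%.

-5.37%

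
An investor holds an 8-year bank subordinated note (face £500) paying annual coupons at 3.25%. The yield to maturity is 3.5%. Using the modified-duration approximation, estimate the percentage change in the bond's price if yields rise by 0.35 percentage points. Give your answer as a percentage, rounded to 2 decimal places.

Periodic yield y = 0.035. Modified duration first:
  t   CF        PV=CF/(1+0.035)^t    t·PV
  1        16.25        15.7005        15.7005
  2        16.25        15.1695        30.3391
  3        16.25        14.6566        43.9697
  4        16.25        14.1609        56.6437
  5        16.25        13.6821        68.4103
  6        16.25        13.2194        79.3163
  7        16.25        12.7724        89.4065
  8       516.25       392.0462     3,136.3697
  Σ                    491.4076     3,520.1559
P = 491.4076; D_Mac = 7.16341 yrs; D_mod = 7.16341/(1+0.035) = 6.92117 yrs.
ΔP/P ≈ -D_mod · Δy = -6.92117 × (+0.0035) = -0.024224 = -2.4224%.

-2.42%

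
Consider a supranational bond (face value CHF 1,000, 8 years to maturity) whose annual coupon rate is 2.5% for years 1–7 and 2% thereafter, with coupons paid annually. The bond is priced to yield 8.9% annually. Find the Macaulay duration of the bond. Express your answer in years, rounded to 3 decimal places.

7.147 years

Periodic yield y = 0.089. Discount each cash flow and weight by its year:
  t   CF        PV=CF/(1+0.089)^t    t·PV
  1        25.00        22.9568        22.9568
  2        25.00        21.0807        42.1613
  3        25.00        19.3578        58.0734
  4        25.00        17.7758        71.1031
  5        25.00        16.3230        81.6151
  6        25.00        14.9890        89.9340
  7        25.00        13.7640        96.3480
  8     1,020.00       515.6763     4,125.4100
  Σ                    641.9234     4,587.6019
Price P = Σ PV = 641.9234.
Macaulay duration = Σ(t·PV) / P = 4,587.6019 / 641.9234 = 7.14665 years.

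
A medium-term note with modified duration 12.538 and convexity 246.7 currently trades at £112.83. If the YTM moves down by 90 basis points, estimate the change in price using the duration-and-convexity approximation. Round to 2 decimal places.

Duration effect: -D_mod·Δy = -12.538 × (-0.009) = +0.112842
Convexity effect: ½·C·(Δy)² = 0.5 × 246.7 × (-0.009)² = +0.00999135
ΔP/P ≈ +0.112842 + 0.00999135 = +0.12283335
ΔP ≈ 112.83 × (+0.12283335) = +13.8592868805.

+£13.86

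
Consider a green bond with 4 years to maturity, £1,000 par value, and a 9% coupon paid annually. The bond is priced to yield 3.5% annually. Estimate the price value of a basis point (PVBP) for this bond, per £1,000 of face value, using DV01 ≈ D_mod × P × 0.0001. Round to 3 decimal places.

£0.415

Periodic yield y = 0.035.
  t   CF        PV=CF/(1+0.035)^t    t·PV
  1        90.00        86.9565        86.9565
  2        90.00        84.0160       168.0319
  3        90.00        81.1748       243.5245
  4     1,090.00       949.8720     3,799.4881
  Σ                  1,202.0194     4,298.0011
P = 1,202.0194; D_Mac = 3.57565 yrs; D_mod = 3.45473 yrs.
DV01 ≈ 3.45473 × 1,202.0194 × 0.0001 = 0.415266.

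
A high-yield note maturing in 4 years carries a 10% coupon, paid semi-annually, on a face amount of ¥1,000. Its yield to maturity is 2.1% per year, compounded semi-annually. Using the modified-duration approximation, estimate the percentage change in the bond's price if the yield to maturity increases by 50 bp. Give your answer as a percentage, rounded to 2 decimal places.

Periodic yield y = 0.0105. Modified duration first:
  t   CF        PV=CF/(1+0.0105)^t    t·PV
  1        50.00        49.4805        49.4805
  2        50.00        48.9663        97.9326
  3        50.00        48.4575       145.3725
  4        50.00        47.9540       191.8160
  5        50.00        47.4557       237.2785
  6        50.00        46.9626       281.7756
  7        50.00        46.4746       325.3223
  8     1,050.00       965.8257     7,726.6056
  Σ                  1,301.5769     9,055.5835
P = 1,301.5769; D_Mac = 6.95739 half-year periods = 3.47870 yrs; D_mod = 3.47870/(1+0.0105) = 3.44255 yrs.
ΔP/P ≈ -D_mod · Δy = -3.44255 × (+0.005) = -0.017213 = -1.7213%.

-1.72%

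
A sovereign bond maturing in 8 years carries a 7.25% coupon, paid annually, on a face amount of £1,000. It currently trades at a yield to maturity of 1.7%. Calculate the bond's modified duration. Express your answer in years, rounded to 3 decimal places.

6.522 years

Periodic yield y = 0.017. First find Macaulay duration:
  t   CF        PV=CF/(1+0.017)^t    t·PV
  1        72.50        71.2881        71.2881
  2        72.50        70.0965       140.1929
  3        72.50        68.9247       206.7742
  4        72.50        67.7726       271.0904
  5        72.50        66.6397       333.1987
  6        72.50        65.5258       393.1548
  7        72.50        64.4305       451.0133
  8     1,072.50       937.1944     7,497.5551
  Σ                  1,411.8723     9,364.2675
P = 1,411.8723; Macaulay duration = 9,364.2675 / 1,411.8723 = 6.63252 years.
Modified duration = D_Mac / (1 + y) = 6.63252 / 1.017 = 6.52165 years.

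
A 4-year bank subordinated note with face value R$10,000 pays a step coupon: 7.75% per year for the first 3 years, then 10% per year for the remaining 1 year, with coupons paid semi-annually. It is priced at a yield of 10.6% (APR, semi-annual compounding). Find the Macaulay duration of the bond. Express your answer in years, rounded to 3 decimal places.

Periodic yield y = 0.053. Discount each cash flow and weight by its period:
  t   CF        PV=CF/(1+0.053)^t    t·PV
  1       387.50       367.9962       367.9962
  2       387.50       349.4741       698.9482
  3       387.50       331.8842       995.6526
  4       387.50       315.1797     1,260.7188
  5       387.50       299.3159     1,496.5797
  6       387.50       284.2507     1,705.5040
  7       500.00       348.3144     2,438.2007
  8    10,500.00     6,946.4407    55,571.5252
  Σ                  9,242.8558    64,535.1253
Price P = Σ PV = 9,242.8558.
Macaulay duration = Σ(t·PV) / P = 64,535.1253 / 9,242.8558 = 6.98216 half-year periods.
In years: 6.98216 / 2 = 3.49108 years.

3.491 years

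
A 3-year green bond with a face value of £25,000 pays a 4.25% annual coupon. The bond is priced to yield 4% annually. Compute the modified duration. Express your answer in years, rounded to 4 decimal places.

2.7690 years

Periodic yield y = 0.04. First find Macaulay duration:
  t   CF        PV=CF/(1+0.04)^t    t·PV
  1     1,062.50     1,021.6346     1,021.6346
  2     1,062.50       982.3410     1,964.6820
  3    26,062.50    23,169.4676    69,508.4028
  Σ                 25,173.4432    72,494.7194
P = 25,173.4432; Macaulay duration = 72,494.7194 / 25,173.4432 = 2.87981 years.
Modified duration = D_Mac / (1 + y) = 2.87981 / 1.04 = 2.76905 years.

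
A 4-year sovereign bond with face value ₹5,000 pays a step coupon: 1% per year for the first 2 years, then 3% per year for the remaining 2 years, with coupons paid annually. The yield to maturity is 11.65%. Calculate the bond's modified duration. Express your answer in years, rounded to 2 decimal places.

3.50 years

Periodic yield y = 0.1165. First find Macaulay duration:
  t   CF        PV=CF/(1+0.1165)^t    t·PV
  1        50.00        44.7828        44.7828
  2        50.00        40.1100        80.2200
  3       150.00       107.7743       323.3228
  4     5,150.00     3,314.1512    13,256.6048
  Σ                  3,506.8183    13,704.9304
P = 3,506.8183; Macaulay duration = 13,704.9304 / 3,506.8183 = 3.90808 years.
Modified duration = D_Mac / (1 + y) = 3.90808 / 1.1165 = 3.50030 years.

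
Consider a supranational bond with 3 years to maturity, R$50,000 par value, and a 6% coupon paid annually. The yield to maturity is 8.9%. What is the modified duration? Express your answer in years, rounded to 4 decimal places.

2.5955 years

Periodic yield y = 0.089. First find Macaulay duration:
  t   CF        PV=CF/(1+0.089)^t    t·PV
  1     3,000.00     2,754.8209     2,754.8209
  2     3,000.00     2,529.6795     5,059.3589
  3    53,000.00    41,038.5710   123,115.7131
  Σ                 46,323.0714   130,929.8930
P = 46,323.0714; Macaulay duration = 130,929.8930 / 46,323.0714 = 2.82645 years.
Modified duration = D_Mac / (1 + y) = 2.82645 / 1.089 = 2.59546 years.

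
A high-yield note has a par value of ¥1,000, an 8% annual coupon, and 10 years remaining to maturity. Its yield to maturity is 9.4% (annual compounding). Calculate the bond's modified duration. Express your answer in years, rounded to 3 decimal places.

Periodic yield y = 0.094. First find Macaulay duration:
  t   CF        PV=CF/(1+0.094)^t    t·PV
  1        80.00        73.1261        73.1261
  2        80.00        66.8429       133.6858
  3        80.00        61.0996       183.2987
  4        80.00        55.8497       223.3987
  5        80.00        51.0509       255.2545
  6        80.00        46.6644       279.9866
  7        80.00        42.6549       298.5842
  8        80.00        38.9898       311.9187
  9        80.00        35.6397       320.7573
  10    1,080.00       439.7953     4,397.9525
  Σ                    911.7133     6,477.9632
P = 911.7133; Macaulay duration = 6,477.9632 / 911.7133 = 7.10526 years.
Modified duration = D_Mac / (1 + y) = 7.10526 / 1.094 = 6.49476 years.

6.495 years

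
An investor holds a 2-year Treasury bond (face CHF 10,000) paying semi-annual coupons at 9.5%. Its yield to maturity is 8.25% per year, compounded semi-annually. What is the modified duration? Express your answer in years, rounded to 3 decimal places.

1.796 years

Periodic yield y = 0.04125. First find Macaulay duration:
  t   CF        PV=CF/(1+0.04125)^t    t·PV
  1       475.00       456.1825       456.1825
  2       475.00       438.1104       876.2208
  3       475.00       420.7543     1,262.2629
  4    10,475.00     8,911.1545    35,644.6180
  Σ                 10,226.2017    38,239.2843
P = 10,226.2017; Macaulay duration = 38,239.2843 / 10,226.2017 = 3.73934 half-year periods = 1.86967 years.
Modified duration = D_Mac / (1 + y) = 1.86967 / 1.04125 = 1.79560 years.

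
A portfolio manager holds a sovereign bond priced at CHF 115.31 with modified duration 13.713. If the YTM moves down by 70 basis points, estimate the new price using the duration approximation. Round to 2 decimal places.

CHF 126.38

Duration approximation: ΔP/P ≈ -D_mod · Δy = -13.713 × (-0.007) = +0.095991.
New price ≈ 115.31 × (1 + 0.095991) = 126.37872221.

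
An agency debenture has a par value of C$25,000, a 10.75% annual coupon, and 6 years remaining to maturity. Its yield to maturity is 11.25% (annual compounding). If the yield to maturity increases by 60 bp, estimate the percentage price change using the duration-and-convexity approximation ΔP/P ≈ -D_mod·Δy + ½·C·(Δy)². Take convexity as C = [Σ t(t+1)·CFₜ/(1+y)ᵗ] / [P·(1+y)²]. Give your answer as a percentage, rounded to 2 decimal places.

-2.49%

With y = 0.1125:
  t   CF        PV=CF/(1+0.1125)^t    t·PV        t(t+1)·PV
  1     2,687.50     2,415.7303     2,415.7303       4,831.4607
  2     2,687.50     2,171.4430     4,342.8860      13,028.6580
  3     2,687.50     1,951.8589     5,855.5766      23,422.3065
  4     2,687.50     1,754.4799     7,017.9196      35,089.5978
  5     2,687.50     1,577.0606     7,885.3029      47,311.8172
  6    27,687.50    14,604.3968    87,626.3811     613,384.6677
  Σ                 24,474.9695   115,143.7965     737,068.5079
P = 24,474.9695; D_Mac = 4.70455 yrs; D_mod = 4.22881 yrs; C = 24.33244.
Duration effect: -4.22881 × (+0.006) = -0.025373
Convexity effect: 0.5 × 24.33244 × (0.006)² = +0.0004380
ΔP/P ≈ -0.025373 + 0.0004380 = -0.024935 = -2.4935%.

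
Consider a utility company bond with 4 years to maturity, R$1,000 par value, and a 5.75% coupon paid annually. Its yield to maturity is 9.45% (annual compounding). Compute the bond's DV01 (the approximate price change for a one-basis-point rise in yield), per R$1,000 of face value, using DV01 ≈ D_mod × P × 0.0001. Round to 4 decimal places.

R$0.2949

Periodic yield y = 0.0945.
  t   CF        PV=CF/(1+0.0945)^t    t·PV
  1        57.50        52.5354        52.5354
  2        57.50        47.9995        95.9989
  3        57.50        43.8551       131.5654
  4     1,057.50       736.9149     2,947.6594
  Σ                    881.3049     3,227.7592
P = 881.3049; D_Mac = 3.66248 yrs; D_mod = 3.34626 yrs.
DV01 ≈ 3.34626 × 881.3049 × 0.0001 = 0.294907.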